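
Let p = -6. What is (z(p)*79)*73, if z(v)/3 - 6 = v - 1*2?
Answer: -34602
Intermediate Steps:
z(v) = 12 + 3*v (z(v) = 18 + 3*(v - 1*2) = 18 + 3*(v - 2) = 18 + 3*(-2 + v) = 18 + (-6 + 3*v) = 12 + 3*v)
(z(p)*79)*73 = ((12 + 3*(-6))*79)*73 = ((12 - 18)*79)*73 = -6*79*73 = -474*73 = -34602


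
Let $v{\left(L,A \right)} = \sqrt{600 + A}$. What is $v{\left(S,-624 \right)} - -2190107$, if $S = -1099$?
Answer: $2190107 + 2 i \sqrt{6} \approx 2.1901 \cdot 10^{6} + 4.899 i$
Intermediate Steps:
$v{\left(S,-624 \right)} - -2190107 = \sqrt{600 - 624} - -2190107 = \sqrt{-24} + 2190107 = 2 i \sqrt{6} + 2190107 = 2190107 + 2 i \sqrt{6}$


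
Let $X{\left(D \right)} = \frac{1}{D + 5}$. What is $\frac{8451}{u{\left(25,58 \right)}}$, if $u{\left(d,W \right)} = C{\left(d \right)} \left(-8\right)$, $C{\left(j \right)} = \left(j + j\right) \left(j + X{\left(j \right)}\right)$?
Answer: $- \frac{25353}{30040} \approx -0.84398$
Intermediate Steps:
$X{\left(D \right)} = \frac{1}{5 + D}$
$C{\left(j \right)} = 2 j \left(j + \frac{1}{5 + j}\right)$ ($C{\left(j \right)} = \left(j + j\right) \left(j + \frac{1}{5 + j}\right) = 2 j \left(j + \frac{1}{5 + j}\right)$)
$u{\left(d,W \right)} = - \frac{16 d \left(1 + d \left(5 + d\right)\right)}{5 + d}$ ($u{\left(d,W \right)} = \frac{2 d \left(1 + d \left(5 + d\right)\right)}{5 + d} \left(-8\right) = - \frac{16 d \left(1 + d \left(5 + d\right)\right)}{5 + d}$)
$\frac{8451}{u{\left(25,58 \right)}} = \frac{8451}{\left(-16\right) 25 \frac{1}{5 + 25} \left(1 + 25 \left(5 + 25\right)\right)} = \frac{8451}{\left(-16\right) 25 \cdot \frac{1}{30} \left(1 + 25 \cdot 30\right)} = \frac{8451}{\left(-16\right) 25 \cdot \frac{1}{30} \left(1 + 750\right)} = \frac{8451}{\left(-16\right) 25 \cdot \frac{1}{30} \cdot 751} = \frac{8451}{- \frac{30040}{3}} = 8451 \left(- \frac{3}{30040}\right) = - \frac{25353}{30040}$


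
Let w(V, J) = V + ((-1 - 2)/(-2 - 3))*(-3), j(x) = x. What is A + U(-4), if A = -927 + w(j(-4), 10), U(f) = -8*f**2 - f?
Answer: -5284/5 ≈ -1056.8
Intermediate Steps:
w(V, J) = -9/5 + V (w(V, J) = V - 3/(-5)*(-3) = V - 3*(-1/5)*(-3) = V + (3/5)*(-3) = V - 9/5 = -9/5 + V)
U(f) = -f - 8*f**2
A = -4664/5 (A = -927 + (-9/5 - 4) = -927 - 29/5 = -4664/5 ≈ -932.80)
A + U(-4) = -4664/5 - 1*(-4)*(1 + 8*(-4)) = -4664/5 - 1*(-4)*(1 - 32) = -4664/5 - 1*(-4)*(-31) = -4664/5 - 124 = -5284/5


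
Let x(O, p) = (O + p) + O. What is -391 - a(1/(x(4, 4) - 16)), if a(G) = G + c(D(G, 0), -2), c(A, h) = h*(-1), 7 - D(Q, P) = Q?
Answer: -1571/4 ≈ -392.75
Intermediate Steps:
D(Q, P) = 7 - Q
x(O, p) = p + 2*O
c(A, h) = -h
a(G) = 2 + G (a(G) = G - 1*(-2) = G + 2 = 2 + G)
-391 - a(1/(x(4, 4) - 16)) = -391 - (2 + 1/((4 + 2*4) - 16)) = -391 - (2 + 1/((4 + 8) - 16)) = -391 - (2 + 1/(12 - 16)) = -391 - (2 + 1/(-4)) = -391 - (2 - ¼) = -391 - 1*7/4 = -391 - 7/4 = -1571/4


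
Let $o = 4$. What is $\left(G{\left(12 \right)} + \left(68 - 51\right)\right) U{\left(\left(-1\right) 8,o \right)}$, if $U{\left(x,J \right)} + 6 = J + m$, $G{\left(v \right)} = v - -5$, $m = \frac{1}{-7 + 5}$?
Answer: $-85$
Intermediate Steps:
$m = - \frac{1}{2}$ ($m = \frac{1}{-2} = - \frac{1}{2} \approx -0.5$)
$G{\left(v \right)} = 5 + v$ ($G{\left(v \right)} = v + 5 = 5 + v$)
$U{\left(x,J \right)} = - \frac{13}{2} + J$ ($U{\left(x,J \right)} = -6 + \left(J - \frac{1}{2}\right) = -6 + \left(- \frac{1}{2} + J\right) = - \frac{13}{2} + J$)
$\left(G{\left(12 \right)} + \left(68 - 51\right)\right) U{\left(\left(-1\right) 8,o \right)} = \left(\left(5 + 12\right) + \left(68 - 51\right)\right) \left(- \frac{13}{2} + 4\right) = \left(17 + 17\right) \left(- \frac{5}{2}\right) = 34 \left(- \frac{5}{2}\right) = -85$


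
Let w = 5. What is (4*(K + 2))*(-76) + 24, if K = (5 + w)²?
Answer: -30984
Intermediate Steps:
K = 100 (K = (5 + 5)² = 10² = 100)
(4*(K + 2))*(-76) + 24 = (4*(100 + 2))*(-76) + 24 = (4*102)*(-76) + 24 = 408*(-76) + 24 = -31008 + 24 = -30984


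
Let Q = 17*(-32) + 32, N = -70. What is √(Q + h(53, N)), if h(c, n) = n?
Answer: I*√582 ≈ 24.125*I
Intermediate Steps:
Q = -512 (Q = -544 + 32 = -512)
√(Q + h(53, N)) = √(-512 - 70) = √(-582) = I*√582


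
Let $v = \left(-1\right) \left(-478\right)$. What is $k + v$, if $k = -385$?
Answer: $93$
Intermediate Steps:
$v = 478$
$k + v = -385 + 478 = 93$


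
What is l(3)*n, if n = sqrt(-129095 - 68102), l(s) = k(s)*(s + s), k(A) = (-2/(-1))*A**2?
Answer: 108*I*sqrt(197197) ≈ 47959.0*I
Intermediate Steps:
k(A) = 2*A**2 (k(A) = (-2*(-1))*A**2 = 2*A**2)
l(s) = 4*s**3 (l(s) = (2*s**2)*(s + s) = (2*s**2)*(2*s) = 4*s**3)
n = I*sqrt(197197) (n = sqrt(-197197) = I*sqrt(197197) ≈ 444.07*I)
l(3)*n = (4*3**3)*(I*sqrt(197197)) = (4*27)*(I*sqrt(197197)) = 108*(I*sqrt(197197)) = 108*I*sqrt(197197)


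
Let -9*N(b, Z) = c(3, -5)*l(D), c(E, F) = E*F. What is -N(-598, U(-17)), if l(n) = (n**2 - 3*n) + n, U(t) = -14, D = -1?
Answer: -5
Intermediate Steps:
l(n) = n**2 - 2*n
N(b, Z) = 5 (N(b, Z) = -3*(-5)*(-(-2 - 1))/9 = -(-5)*(-1*(-3))/3 = -(-5)*3/3 = -1/9*(-45) = 5)
-N(-598, U(-17)) = -1*5 = -5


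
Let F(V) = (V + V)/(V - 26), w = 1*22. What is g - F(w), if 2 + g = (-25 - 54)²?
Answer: 6250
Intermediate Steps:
w = 22
g = 6239 (g = -2 + (-25 - 54)² = -2 + (-79)² = -2 + 6241 = 6239)
F(V) = 2*V/(-26 + V) (F(V) = (2*V)/(-26 + V) = 2*V/(-26 + V))
g - F(w) = 6239 - 2*22/(-26 + 22) = 6239 - 2*22/(-4) = 6239 - 2*22*(-1)/4 = 6239 - 1*(-11) = 6239 + 11 = 6250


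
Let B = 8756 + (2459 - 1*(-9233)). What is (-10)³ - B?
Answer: -21448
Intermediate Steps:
B = 20448 (B = 8756 + (2459 + 9233) = 8756 + 11692 = 20448)
(-10)³ - B = (-10)³ - 1*20448 = -1000 - 20448 = -21448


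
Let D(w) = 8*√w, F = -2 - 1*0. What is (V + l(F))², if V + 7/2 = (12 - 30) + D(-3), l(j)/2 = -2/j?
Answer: 753/4 - 312*I*√3 ≈ 188.25 - 540.4*I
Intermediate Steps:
F = -2 (F = -2 + 0 = -2)
l(j) = -4/j (l(j) = 2*(-2/j) = -4/j)
V = -43/2 + 8*I*√3 (V = -7/2 + ((12 - 30) + 8*√(-3)) = -7/2 + (-18 + 8*(I*√3)) = -7/2 + (-18 + 8*I*√3) = -43/2 + 8*I*√3 ≈ -21.5 + 13.856*I)
(V + l(F))² = ((-43/2 + 8*I*√3) - 4/(-2))² = ((-43/2 + 8*I*√3) - 4*(-½))² = ((-43/2 + 8*I*√3) + 2)² = (-39/2 + 8*I*√3)²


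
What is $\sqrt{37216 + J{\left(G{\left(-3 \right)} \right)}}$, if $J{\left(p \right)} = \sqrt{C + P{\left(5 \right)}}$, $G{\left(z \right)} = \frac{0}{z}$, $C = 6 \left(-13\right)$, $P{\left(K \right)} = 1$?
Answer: $\sqrt{37216 + i \sqrt{77}} \approx 192.91 + 0.023 i$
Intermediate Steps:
$C = -78$
$G{\left(z \right)} = 0$
$J{\left(p \right)} = i \sqrt{77}$ ($J{\left(p \right)} = \sqrt{-78 + 1} = \sqrt{-77} = i \sqrt{77}$)
$\sqrt{37216 + J{\left(G{\left(-3 \right)} \right)}} = \sqrt{37216 + i \sqrt{77}}$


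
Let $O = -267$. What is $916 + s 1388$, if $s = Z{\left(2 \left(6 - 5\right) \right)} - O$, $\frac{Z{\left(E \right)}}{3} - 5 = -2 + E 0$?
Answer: $384004$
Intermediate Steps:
$Z{\left(E \right)} = 9$ ($Z{\left(E \right)} = 15 + 3 \left(-2 + E 0\right) = 15 + 3 \left(-2 + 0\right) = 15 + 3 \left(-2\right) = 15 - 6 = 9$)
$s = 276$ ($s = 9 - -267 = 9 + 267 = 276$)
$916 + s 1388 = 916 + 276 \cdot 1388 = 916 + 383088 = 384004$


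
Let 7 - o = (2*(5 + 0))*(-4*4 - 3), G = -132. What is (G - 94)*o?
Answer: -44522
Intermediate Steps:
o = 197 (o = 7 - 2*(5 + 0)*(-4*4 - 3) = 7 - 2*5*(-16 - 3) = 7 - 10*(-19) = 7 - 1*(-190) = 7 + 190 = 197)
(G - 94)*o = (-132 - 94)*197 = -226*197 = -44522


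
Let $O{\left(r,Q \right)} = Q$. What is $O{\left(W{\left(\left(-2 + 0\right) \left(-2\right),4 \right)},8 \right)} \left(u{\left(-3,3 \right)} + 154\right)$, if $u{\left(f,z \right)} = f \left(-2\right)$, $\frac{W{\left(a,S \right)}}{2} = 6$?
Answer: $1280$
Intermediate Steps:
$W{\left(a,S \right)} = 12$ ($W{\left(a,S \right)} = 2 \cdot 6 = 12$)
$u{\left(f,z \right)} = - 2 f$
$O{\left(W{\left(\left(-2 + 0\right) \left(-2\right),4 \right)},8 \right)} \left(u{\left(-3,3 \right)} + 154\right) = 8 \left(\left(-2\right) \left(-3\right) + 154\right) = 8 \left(6 + 154\right) = 8 \cdot 160 = 1280$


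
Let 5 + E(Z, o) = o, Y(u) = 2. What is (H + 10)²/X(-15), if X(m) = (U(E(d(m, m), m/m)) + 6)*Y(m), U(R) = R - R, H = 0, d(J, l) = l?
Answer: 25/3 ≈ 8.3333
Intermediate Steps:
E(Z, o) = -5 + o
U(R) = 0
X(m) = 12 (X(m) = (0 + 6)*2 = 6*2 = 12)
(H + 10)²/X(-15) = (0 + 10)²/12 = 10²*(1/12) = 100*(1/12) = 25/3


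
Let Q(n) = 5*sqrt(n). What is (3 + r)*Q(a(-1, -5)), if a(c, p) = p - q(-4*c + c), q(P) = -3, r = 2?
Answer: 25*I*sqrt(2) ≈ 35.355*I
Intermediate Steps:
a(c, p) = 3 + p (a(c, p) = p - 1*(-3) = p + 3 = 3 + p)
(3 + r)*Q(a(-1, -5)) = (3 + 2)*(5*sqrt(3 - 5)) = 5*(5*sqrt(-2)) = 5*(5*(I*sqrt(2))) = 5*(5*I*sqrt(2)) = 25*I*sqrt(2)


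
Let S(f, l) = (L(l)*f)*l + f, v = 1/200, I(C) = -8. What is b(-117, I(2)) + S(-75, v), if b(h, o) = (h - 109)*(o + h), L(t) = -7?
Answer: 225421/8 ≈ 28178.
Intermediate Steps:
v = 1/200 ≈ 0.0050000
b(h, o) = (-109 + h)*(h + o)
S(f, l) = f - 7*f*l (S(f, l) = (-7*f)*l + f = -7*f*l + f = f - 7*f*l)
b(-117, I(2)) + S(-75, v) = ((-117)**2 - 109*(-117) - 109*(-8) - 117*(-8)) - 75*(1 - 7*1/200) = (13689 + 12753 + 872 + 936) - 75*(1 - 7/200) = 28250 - 75*193/200 = 28250 - 579/8 = 225421/8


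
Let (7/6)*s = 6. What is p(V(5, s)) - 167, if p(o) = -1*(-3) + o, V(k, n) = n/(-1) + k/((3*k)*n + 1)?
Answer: -647403/3829 ≈ -169.08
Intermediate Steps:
s = 36/7 (s = (6/7)*6 = 36/7 ≈ 5.1429)
V(k, n) = -n + k/(1 + 3*k*n) (V(k, n) = n*(-1) + k/(3*k*n + 1) = -n + k/(1 + 3*k*n))
p(o) = 3 + o
p(V(5, s)) - 167 = (3 + (5 - 1*36/7 - 3*5*(36/7)²)/(1 + 3*5*(36/7))) - 167 = (3 + (5 - 36/7 - 3*5*1296/49)/(1 + 540/7)) - 167 = (3 + (5 - 36/7 - 19440/49)/(547/7)) - 167 = (3 + (7/547)*(-19447/49)) - 167 = (3 - 19447/3829) - 167 = -7960/3829 - 167 = -647403/3829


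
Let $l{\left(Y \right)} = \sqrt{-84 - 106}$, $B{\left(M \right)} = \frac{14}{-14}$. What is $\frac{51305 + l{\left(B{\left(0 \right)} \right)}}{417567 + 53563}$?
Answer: $\frac{10261}{94226} + \frac{i \sqrt{190}}{471130} \approx 0.1089 + 2.9257 \cdot 10^{-5} i$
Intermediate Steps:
$B{\left(M \right)} = -1$ ($B{\left(M \right)} = 14 \left(- \frac{1}{14}\right) = -1$)
$l{\left(Y \right)} = i \sqrt{190}$ ($l{\left(Y \right)} = \sqrt{-190} = i \sqrt{190}$)
$\frac{51305 + l{\left(B{\left(0 \right)} \right)}}{417567 + 53563} = \frac{51305 + i \sqrt{190}}{417567 + 53563} = \frac{51305 + i \sqrt{190}}{471130} = \left(51305 + i \sqrt{190}\right) \frac{1}{471130} = \frac{10261}{94226} + \frac{i \sqrt{190}}{471130}$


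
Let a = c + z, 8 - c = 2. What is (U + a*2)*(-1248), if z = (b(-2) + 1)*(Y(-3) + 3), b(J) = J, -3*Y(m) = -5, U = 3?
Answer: -7072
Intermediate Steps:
Y(m) = 5/3 (Y(m) = -1/3*(-5) = 5/3)
z = -14/3 (z = (-2 + 1)*(5/3 + 3) = -1*14/3 = -14/3 ≈ -4.6667)
c = 6 (c = 8 - 1*2 = 8 - 2 = 6)
a = 4/3 (a = 6 - 14/3 = 4/3 ≈ 1.3333)
(U + a*2)*(-1248) = (3 + (4/3)*2)*(-1248) = (3 + 8/3)*(-1248) = (17/3)*(-1248) = -7072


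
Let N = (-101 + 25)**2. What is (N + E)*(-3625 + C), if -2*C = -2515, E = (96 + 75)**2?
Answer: -165805495/2 ≈ -8.2903e+7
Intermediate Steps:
E = 29241 (E = 171**2 = 29241)
C = 2515/2 (C = -1/2*(-2515) = 2515/2 ≈ 1257.5)
N = 5776 (N = (-76)**2 = 5776)
(N + E)*(-3625 + C) = (5776 + 29241)*(-3625 + 2515/2) = 35017*(-4735/2) = -165805495/2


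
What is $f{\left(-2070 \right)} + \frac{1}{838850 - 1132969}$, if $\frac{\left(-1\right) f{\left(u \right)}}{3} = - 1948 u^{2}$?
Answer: $\frac{7365020820116399}{294119} \approx 2.5041 \cdot 10^{10}$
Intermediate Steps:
$f{\left(u \right)} = 5844 u^{2}$ ($f{\left(u \right)} = - 3 \left(- 1948 u^{2}\right) = 5844 u^{2}$)
$f{\left(-2070 \right)} + \frac{1}{838850 - 1132969} = 5844 \left(-2070\right)^{2} + \frac{1}{838850 - 1132969} = 5844 \cdot 4284900 + \frac{1}{-294119} = 25040955600 - \frac{1}{294119} = \frac{7365020820116399}{294119}$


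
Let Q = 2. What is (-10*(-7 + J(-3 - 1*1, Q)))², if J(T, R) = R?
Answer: 2500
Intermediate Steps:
(-10*(-7 + J(-3 - 1*1, Q)))² = (-10*(-7 + 2))² = (-10*(-5))² = 50² = 2500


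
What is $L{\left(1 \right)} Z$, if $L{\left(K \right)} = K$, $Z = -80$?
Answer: $-80$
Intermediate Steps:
$L{\left(1 \right)} Z = 1 \left(-80\right) = -80$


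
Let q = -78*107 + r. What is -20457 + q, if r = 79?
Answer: -28724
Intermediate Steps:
q = -8267 (q = -78*107 + 79 = -8346 + 79 = -8267)
-20457 + q = -20457 - 8267 = -28724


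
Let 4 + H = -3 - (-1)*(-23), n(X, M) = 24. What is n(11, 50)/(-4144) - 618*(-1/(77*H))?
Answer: -7787/28490 ≈ -0.27332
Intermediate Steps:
H = -30 (H = -4 + (-3 - (-1)*(-23)) = -4 + (-3 - 1*23) = -4 + (-3 - 23) = -4 - 26 = -30)
n(11, 50)/(-4144) - 618*(-1/(77*H)) = 24/(-4144) - 618/((-77*(-30))) = 24*(-1/4144) - 618/2310 = -3/518 - 618*1/2310 = -3/518 - 103/385 = -7787/28490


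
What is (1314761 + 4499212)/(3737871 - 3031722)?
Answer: 645997/78461 ≈ 8.2334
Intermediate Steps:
(1314761 + 4499212)/(3737871 - 3031722) = 5813973/706149 = 5813973*(1/706149) = 645997/78461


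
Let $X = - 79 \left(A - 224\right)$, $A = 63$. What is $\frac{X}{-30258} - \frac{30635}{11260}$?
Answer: $- \frac{107016977}{34070508} \approx -3.141$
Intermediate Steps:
$X = 12719$ ($X = - 79 \left(63 - 224\right) = \left(-79\right) \left(-161\right) = 12719$)
$\frac{X}{-30258} - \frac{30635}{11260} = \frac{12719}{-30258} - \frac{30635}{11260} = 12719 \left(- \frac{1}{30258}\right) - \frac{6127}{2252} = - \frac{12719}{30258} - \frac{6127}{2252} = - \frac{107016977}{34070508}$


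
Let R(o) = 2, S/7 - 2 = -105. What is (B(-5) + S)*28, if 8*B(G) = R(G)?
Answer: -20181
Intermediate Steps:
S = -721 (S = 14 + 7*(-105) = 14 - 735 = -721)
B(G) = ¼ (B(G) = (⅛)*2 = ¼)
(B(-5) + S)*28 = (¼ - 721)*28 = -2883/4*28 = -20181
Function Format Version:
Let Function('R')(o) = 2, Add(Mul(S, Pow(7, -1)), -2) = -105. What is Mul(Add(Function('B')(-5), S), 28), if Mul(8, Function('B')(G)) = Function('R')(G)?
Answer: -20181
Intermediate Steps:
S = -721 (S = Add(14, Mul(7, -105)) = Add(14, -735) = -721)
Function('B')(G) = Rational(1, 4) (Function('B')(G) = Mul(Rational(1, 8), 2) = Rational(1, 4))
Mul(Add(Function('B')(-5), S), 28) = Mul(Add(Rational(1, 4), -721), 28) = Mul(Rational(-2883, 4), 28) = -20181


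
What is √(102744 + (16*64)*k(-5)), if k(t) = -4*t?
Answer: 2*√30806 ≈ 351.03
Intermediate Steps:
√(102744 + (16*64)*k(-5)) = √(102744 + (16*64)*(-4*(-5))) = √(102744 + 1024*20) = √(102744 + 20480) = √123224 = 2*√30806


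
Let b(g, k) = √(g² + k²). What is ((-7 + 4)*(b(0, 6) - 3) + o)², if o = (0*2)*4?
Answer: 81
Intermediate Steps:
o = 0 (o = 0*4 = 0)
((-7 + 4)*(b(0, 6) - 3) + o)² = ((-7 + 4)*(√(0² + 6²) - 3) + 0)² = (-3*(√(0 + 36) - 3) + 0)² = (-3*(√36 - 3) + 0)² = (-3*(6 - 3) + 0)² = (-3*3 + 0)² = (-9 + 0)² = (-9)² = 81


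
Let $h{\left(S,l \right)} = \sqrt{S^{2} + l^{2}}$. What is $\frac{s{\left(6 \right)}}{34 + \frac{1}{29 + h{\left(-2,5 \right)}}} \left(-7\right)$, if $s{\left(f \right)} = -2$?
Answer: $\frac{386918}{940645} + \frac{14 \sqrt{29}}{940645} \approx 0.41141$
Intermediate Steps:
$\frac{s{\left(6 \right)}}{34 + \frac{1}{29 + h{\left(-2,5 \right)}}} \left(-7\right) = - \frac{2}{34 + \frac{1}{29 + \sqrt{\left(-2\right)^{2} + 5^{2}}}} \left(-7\right) = - \frac{2}{34 + \frac{1}{29 + \sqrt{4 + 25}}} \left(-7\right) = - \frac{2}{34 + \frac{1}{29 + \sqrt{29}}} \left(-7\right) = \frac{14}{34 + \frac{1}{29 + \sqrt{29}}}$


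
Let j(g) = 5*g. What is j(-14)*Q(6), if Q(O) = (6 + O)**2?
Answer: -10080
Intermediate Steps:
j(-14)*Q(6) = (5*(-14))*(6 + 6)**2 = -70*12**2 = -70*144 = -10080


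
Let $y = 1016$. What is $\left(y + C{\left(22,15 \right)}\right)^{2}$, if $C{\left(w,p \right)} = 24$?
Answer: $1081600$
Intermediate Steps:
$\left(y + C{\left(22,15 \right)}\right)^{2} = \left(1016 + 24\right)^{2} = 1040^{2} = 1081600$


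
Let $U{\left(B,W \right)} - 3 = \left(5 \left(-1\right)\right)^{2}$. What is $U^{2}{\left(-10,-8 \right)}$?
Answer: $784$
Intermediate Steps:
$U{\left(B,W \right)} = 28$ ($U{\left(B,W \right)} = 3 + \left(5 \left(-1\right)\right)^{2} = 3 + \left(-5\right)^{2} = 3 + 25 = 28$)
$U^{2}{\left(-10,-8 \right)} = 28^{2} = 784$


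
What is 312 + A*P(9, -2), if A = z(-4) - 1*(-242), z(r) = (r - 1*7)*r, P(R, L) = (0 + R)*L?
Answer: -4836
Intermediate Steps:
P(R, L) = L*R (P(R, L) = R*L = L*R)
z(r) = r*(-7 + r) (z(r) = (r - 7)*r = (-7 + r)*r = r*(-7 + r))
A = 286 (A = -4*(-7 - 4) - 1*(-242) = -4*(-11) + 242 = 44 + 242 = 286)
312 + A*P(9, -2) = 312 + 286*(-2*9) = 312 + 286*(-18) = 312 - 5148 = -4836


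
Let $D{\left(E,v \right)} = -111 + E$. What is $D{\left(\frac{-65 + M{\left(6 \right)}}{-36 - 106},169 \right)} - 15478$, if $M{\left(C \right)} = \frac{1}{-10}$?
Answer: $- \frac{22135729}{1420} \approx -15589.0$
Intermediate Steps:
$M{\left(C \right)} = - \frac{1}{10}$
$D{\left(\frac{-65 + M{\left(6 \right)}}{-36 - 106},169 \right)} - 15478 = \left(-111 + \frac{-65 - \frac{1}{10}}{-36 - 106}\right) - 15478 = \left(-111 - \frac{651}{10 \left(-142\right)}\right) - 15478 = \left(-111 - - \frac{651}{1420}\right) - 15478 = \left(-111 + \frac{651}{1420}\right) - 15478 = - \frac{156969}{1420} - 15478 = - \frac{22135729}{1420}$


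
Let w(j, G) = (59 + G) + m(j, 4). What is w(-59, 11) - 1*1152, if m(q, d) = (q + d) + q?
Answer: -1196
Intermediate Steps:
m(q, d) = d + 2*q (m(q, d) = (d + q) + q = d + 2*q)
w(j, G) = 63 + G + 2*j (w(j, G) = (59 + G) + (4 + 2*j) = 63 + G + 2*j)
w(-59, 11) - 1*1152 = (63 + 11 + 2*(-59)) - 1*1152 = (63 + 11 - 118) - 1152 = -44 - 1152 = -1196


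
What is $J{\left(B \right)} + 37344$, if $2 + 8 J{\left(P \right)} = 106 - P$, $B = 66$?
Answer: $\frac{149395}{4} \approx 37349.0$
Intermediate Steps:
$J{\left(P \right)} = 13 - \frac{P}{8}$ ($J{\left(P \right)} = - \frac{1}{4} + \frac{106 - P}{8} = - \frac{1}{4} - \left(- \frac{53}{4} + \frac{P}{8}\right) = 13 - \frac{P}{8}$)
$J{\left(B \right)} + 37344 = \left(13 - \frac{33}{4}\right) + 37344 = \frac{19}{4} + 37344 = \frac{149395}{4}$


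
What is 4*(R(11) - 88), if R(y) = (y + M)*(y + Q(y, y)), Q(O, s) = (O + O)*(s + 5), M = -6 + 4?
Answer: 12716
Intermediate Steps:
M = -2
Q(O, s) = 2*O*(5 + s) (Q(O, s) = (2*O)*(5 + s) = 2*O*(5 + s))
R(y) = (-2 + y)*(y + 2*y*(5 + y)) (R(y) = (y - 2)*(y + 2*y*(5 + y)) = (-2 + y)*(y + 2*y*(5 + y)))
4*(R(11) - 88) = 4*(11*(-22 + 2*11**2 + 7*11) - 88) = 4*(11*(-22 + 2*121 + 77) - 88) = 4*(11*(-22 + 242 + 77) - 88) = 4*(11*297 - 88) = 4*(3267 - 88) = 4*3179 = 12716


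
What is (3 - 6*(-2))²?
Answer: 225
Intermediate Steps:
(3 - 6*(-2))² = (3 + 12)² = 15² = 225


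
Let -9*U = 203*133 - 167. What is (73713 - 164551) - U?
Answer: -263570/3 ≈ -87857.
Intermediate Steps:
U = -8944/3 (U = -(203*133 - 167)/9 = -(26999 - 167)/9 = -1/9*26832 = -8944/3 ≈ -2981.3)
(73713 - 164551) - U = (73713 - 164551) - 1*(-8944/3) = -90838 + 8944/3 = -263570/3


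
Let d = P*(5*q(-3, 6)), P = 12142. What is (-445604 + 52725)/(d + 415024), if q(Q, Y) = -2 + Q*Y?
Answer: 392879/799176 ≈ 0.49161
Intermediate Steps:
d = -1214200 (d = 12142*(5*(-2 - 3*6)) = 12142*(5*(-2 - 18)) = 12142*(5*(-20)) = 12142*(-100) = -1214200)
(-445604 + 52725)/(d + 415024) = (-445604 + 52725)/(-1214200 + 415024) = -392879/(-799176) = -392879*(-1/799176) = 392879/799176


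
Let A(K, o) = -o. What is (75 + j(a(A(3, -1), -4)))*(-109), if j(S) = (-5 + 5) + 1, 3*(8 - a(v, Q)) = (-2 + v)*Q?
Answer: -8284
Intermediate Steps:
a(v, Q) = 8 - Q*(-2 + v)/3 (a(v, Q) = 8 - (-2 + v)*Q/3 = 8 - Q*(-2 + v)/3)
j(S) = 1 (j(S) = 0 + 1 = 1)
(75 + j(a(A(3, -1), -4)))*(-109) = (75 + 1)*(-109) = 76*(-109) = -8284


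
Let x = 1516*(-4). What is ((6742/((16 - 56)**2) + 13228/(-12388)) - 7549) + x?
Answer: -33719774413/2477600 ≈ -13610.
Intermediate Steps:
x = -6064
((6742/((16 - 56)**2) + 13228/(-12388)) - 7549) + x = ((6742/((16 - 56)**2) + 13228/(-12388)) - 7549) - 6064 = ((6742/((-40)**2) + 13228*(-1/12388)) - 7549) - 6064 = ((6742/1600 - 3307/3097) - 7549) - 6064 = ((6742*(1/1600) - 3307/3097) - 7549) - 6064 = ((3371/800 - 3307/3097) - 7549) - 6064 = (7794387/2477600 - 7549) - 6064 = -18695608013/2477600 - 6064 = -33719774413/2477600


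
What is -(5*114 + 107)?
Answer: -677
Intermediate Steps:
-(5*114 + 107) = -(570 + 107) = -1*677 = -677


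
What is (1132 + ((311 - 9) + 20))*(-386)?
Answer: -561244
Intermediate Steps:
(1132 + ((311 - 9) + 20))*(-386) = (1132 + (302 + 20))*(-386) = (1132 + 322)*(-386) = 1454*(-386) = -561244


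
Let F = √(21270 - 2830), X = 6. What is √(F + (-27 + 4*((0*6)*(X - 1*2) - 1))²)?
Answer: √(961 + 2*√4610) ≈ 33.118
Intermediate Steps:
F = 2*√4610 (F = √18440 = 2*√4610 ≈ 135.79)
√(F + (-27 + 4*((0*6)*(X - 1*2) - 1))²) = √(2*√4610 + (-27 + 4*((0*6)*(6 - 1*2) - 1))²) = √(2*√4610 + (-27 + 4*(0*(6 - 2) - 1))²) = √(2*√4610 + (-27 + 4*(0*4 - 1))²) = √(2*√4610 + (-27 + 4*(0 - 1))²) = √(2*√4610 + (-27 + 4*(-1))²) = √(2*√4610 + (-27 - 4)²) = √(2*√4610 + (-31)²) = √(2*√4610 + 961) = √(961 + 2*√4610)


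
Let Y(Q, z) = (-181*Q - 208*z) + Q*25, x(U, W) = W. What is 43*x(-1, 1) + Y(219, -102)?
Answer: -12905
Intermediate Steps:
Y(Q, z) = -208*z - 156*Q (Y(Q, z) = (-208*z - 181*Q) + 25*Q = -208*z - 156*Q)
43*x(-1, 1) + Y(219, -102) = 43*1 + (-208*(-102) - 156*219) = 43 + (21216 - 34164) = 43 - 12948 = -12905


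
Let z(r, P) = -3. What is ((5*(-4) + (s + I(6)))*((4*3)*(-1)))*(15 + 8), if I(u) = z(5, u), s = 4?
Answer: 5244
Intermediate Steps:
I(u) = -3
((5*(-4) + (s + I(6)))*((4*3)*(-1)))*(15 + 8) = ((5*(-4) + (4 - 3))*((4*3)*(-1)))*(15 + 8) = ((-20 + 1)*(12*(-1)))*23 = -19*(-12)*23 = 228*23 = 5244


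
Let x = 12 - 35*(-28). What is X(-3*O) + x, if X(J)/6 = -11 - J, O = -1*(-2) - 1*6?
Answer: 854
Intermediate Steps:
x = 992 (x = 12 + 980 = 992)
O = -4 (O = 2 - 6 = -4)
X(J) = -66 - 6*J (X(J) = 6*(-11 - J) = -66 - 6*J)
X(-3*O) + x = (-66 - (-18)*(-4)) + 992 = (-66 - 6*12) + 992 = (-66 - 72) + 992 = -138 + 992 = 854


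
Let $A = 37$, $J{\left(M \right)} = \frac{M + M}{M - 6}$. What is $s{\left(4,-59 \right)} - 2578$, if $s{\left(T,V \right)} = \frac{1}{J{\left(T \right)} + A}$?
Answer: $- \frac{85073}{33} \approx -2578.0$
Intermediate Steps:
$J{\left(M \right)} = \frac{2 M}{-6 + M}$
$s{\left(T,V \right)} = \frac{1}{37 + \frac{2 T}{-6 + T}}$ ($s{\left(T,V \right)} = \frac{1}{\frac{2 T}{-6 + T} + 37} = \frac{1}{37 + \frac{2 T}{-6 + T}}$)
$s{\left(4,-59 \right)} - 2578 = \frac{-6 + 4}{3 \left(-74 + 13 \cdot 4\right)} - 2578 = \frac{1}{3} \frac{1}{-74 + 52} \left(-2\right) - 2578 = \frac{1}{3} \frac{1}{-22} \left(-2\right) - 2578 = \frac{1}{3} \left(- \frac{1}{22}\right) \left(-2\right) - 2578 = \frac{1}{33} - 2578 = - \frac{85073}{33}$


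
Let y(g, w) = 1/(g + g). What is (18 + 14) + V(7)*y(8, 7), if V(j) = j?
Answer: 519/16 ≈ 32.438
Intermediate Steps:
y(g, w) = 1/(2*g)
(18 + 14) + V(7)*y(8, 7) = (18 + 14) + 7*((½)/8) = 32 + 7*((½)*(⅛)) = 32 + 7*(1/16) = 32 + 7/16 = 519/16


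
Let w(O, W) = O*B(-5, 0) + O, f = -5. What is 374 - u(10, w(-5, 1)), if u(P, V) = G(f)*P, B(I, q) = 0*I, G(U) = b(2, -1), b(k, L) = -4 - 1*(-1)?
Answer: 404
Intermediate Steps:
b(k, L) = -3 (b(k, L) = -4 + 1 = -3)
G(U) = -3
B(I, q) = 0
w(O, W) = O (w(O, W) = O*0 + O = 0 + O = O)
u(P, V) = -3*P
374 - u(10, w(-5, 1)) = 374 - (-3)*10 = 374 - 1*(-30) = 374 + 30 = 404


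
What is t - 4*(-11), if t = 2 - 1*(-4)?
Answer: 50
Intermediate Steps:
t = 6 (t = 2 + 4 = 6)
t - 4*(-11) = 6 - 4*(-11) = 6 + 44 = 50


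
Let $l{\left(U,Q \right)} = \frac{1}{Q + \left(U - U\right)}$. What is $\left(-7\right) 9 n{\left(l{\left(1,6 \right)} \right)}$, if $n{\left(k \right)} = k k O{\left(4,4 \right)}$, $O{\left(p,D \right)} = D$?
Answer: $-7$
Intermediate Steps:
$l{\left(U,Q \right)} = \frac{1}{Q}$ ($l{\left(U,Q \right)} = \frac{1}{Q + 0} = \frac{1}{Q}$)
$n{\left(k \right)} = 4 k^{2}$ ($n{\left(k \right)} = k k 4 = k^{2} \cdot 4 = 4 k^{2}$)
$\left(-7\right) 9 n{\left(l{\left(1,6 \right)} \right)} = \left(-7\right) 9 \cdot 4 \left(\frac{1}{6}\right)^{2} = - 63 \cdot \frac{4}{36} = - 63 \cdot 4 \cdot \frac{1}{36} = \left(-63\right) \frac{1}{9} = -7$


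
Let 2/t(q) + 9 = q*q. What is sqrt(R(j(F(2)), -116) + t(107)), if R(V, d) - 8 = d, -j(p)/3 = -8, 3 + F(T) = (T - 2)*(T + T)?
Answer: I*sqrt(883395370)/2860 ≈ 10.392*I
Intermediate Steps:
F(T) = -3 + 2*T*(-2 + T) (F(T) = -3 + (T - 2)*(T + T) = -3 + (-2 + T)*(2*T) = -3 + 2*T*(-2 + T))
j(p) = 24 (j(p) = -3*(-8) = 24)
t(q) = 2/(-9 + q**2) (t(q) = 2/(-9 + q*q) = 2/(-9 + q**2))
R(V, d) = 8 + d
sqrt(R(j(F(2)), -116) + t(107)) = sqrt((8 - 116) + 2/(-9 + 107**2)) = sqrt(-108 + 2/(-9 + 11449)) = sqrt(-108 + 2/11440) = sqrt(-108 + 2*(1/11440)) = sqrt(-108 + 1/5720) = sqrt(-617759/5720) = I*sqrt(883395370)/2860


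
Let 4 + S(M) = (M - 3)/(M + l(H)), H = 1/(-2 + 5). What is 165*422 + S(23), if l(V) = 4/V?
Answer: 487386/7 ≈ 69627.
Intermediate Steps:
H = ⅓ (H = 1/3 = ⅓ ≈ 0.33333)
S(M) = -4 + (-3 + M)/(12 + M) (S(M) = -4 + (M - 3)/(M + 4/(⅓)) = -4 + (-3 + M)/(M + 4*3) = -4 + (-3 + M)/(M + 12) = -4 + (-3 + M)/(12 + M))
165*422 + S(23) = 165*422 + 3*(-17 - 1*23)/(12 + 23) = 69630 + 3*(-17 - 23)/35 = 69630 + 3*(1/35)*(-40) = 69630 - 24/7 = 487386/7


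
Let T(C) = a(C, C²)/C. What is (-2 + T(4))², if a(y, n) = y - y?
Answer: 4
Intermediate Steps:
a(y, n) = 0
T(C) = 0 (T(C) = 0/C = 0)
(-2 + T(4))² = (-2 + 0)² = (-2)² = 4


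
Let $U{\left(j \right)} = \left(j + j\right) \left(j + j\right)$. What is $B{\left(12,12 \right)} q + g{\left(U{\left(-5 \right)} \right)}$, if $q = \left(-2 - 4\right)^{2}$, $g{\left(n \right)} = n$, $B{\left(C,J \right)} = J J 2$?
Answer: $10468$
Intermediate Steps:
$B{\left(C,J \right)} = 2 J^{2}$ ($B{\left(C,J \right)} = J^{2} \cdot 2 = 2 J^{2}$)
$U{\left(j \right)} = 4 j^{2}$ ($U{\left(j \right)} = 2 j 2 j = 4 j^{2}$)
$q = 36$ ($q = \left(-6\right)^{2} = 36$)
$B{\left(12,12 \right)} q + g{\left(U{\left(-5 \right)} \right)} = 2 \cdot 12^{2} \cdot 36 + 4 \left(-5\right)^{2} = 2 \cdot 144 \cdot 36 + 4 \cdot 25 = 288 \cdot 36 + 100 = 10368 + 100 = 10468$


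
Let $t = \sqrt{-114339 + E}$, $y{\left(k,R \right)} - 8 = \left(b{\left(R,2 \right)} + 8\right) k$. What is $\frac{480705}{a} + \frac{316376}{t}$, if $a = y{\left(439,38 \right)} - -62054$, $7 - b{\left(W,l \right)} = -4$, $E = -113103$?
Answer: $\frac{480705}{70403} - \frac{158188 i \sqrt{227442}}{113721} \approx 6.8279 - 663.39 i$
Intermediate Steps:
$b{\left(W,l \right)} = 11$ ($b{\left(W,l \right)} = 7 - -4 = 7 + 4 = 11$)
$y{\left(k,R \right)} = 8 + 19 k$ ($y{\left(k,R \right)} = 8 + \left(11 + 8\right) k = 8 + 19 k$)
$t = i \sqrt{227442}$ ($t = \sqrt{-114339 - 113103} = \sqrt{-227442} = i \sqrt{227442} \approx 476.91 i$)
$a = 70403$ ($a = \left(8 + 19 \cdot 439\right) - -62054 = \left(8 + 8341\right) + 62054 = 8349 + 62054 = 70403$)
$\frac{480705}{a} + \frac{316376}{t} = \frac{480705}{70403} + \frac{316376}{i \sqrt{227442}} = 480705 \cdot \frac{1}{70403} + 316376 \left(- \frac{i \sqrt{227442}}{227442}\right) = \frac{480705}{70403} - \frac{158188 i \sqrt{227442}}{113721}$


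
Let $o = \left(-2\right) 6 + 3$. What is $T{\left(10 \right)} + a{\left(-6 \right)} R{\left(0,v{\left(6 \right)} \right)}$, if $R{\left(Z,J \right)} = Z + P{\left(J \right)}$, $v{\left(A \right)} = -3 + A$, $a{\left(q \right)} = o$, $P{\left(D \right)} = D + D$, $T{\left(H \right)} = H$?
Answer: $-44$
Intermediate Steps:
$P{\left(D \right)} = 2 D$
$o = -9$ ($o = -12 + 3 = -9$)
$a{\left(q \right)} = -9$
$R{\left(Z,J \right)} = Z + 2 J$
$T{\left(10 \right)} + a{\left(-6 \right)} R{\left(0,v{\left(6 \right)} \right)} = 10 - 9 \left(0 + 2 \left(-3 + 6\right)\right) = 10 - 9 \left(0 + 2 \cdot 3\right) = 10 - 9 \left(0 + 6\right) = 10 - 54 = -44$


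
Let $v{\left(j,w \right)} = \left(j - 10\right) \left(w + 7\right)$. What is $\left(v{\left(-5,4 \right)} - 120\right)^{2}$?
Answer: $81225$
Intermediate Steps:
$v{\left(j,w \right)} = \left(-10 + j\right) \left(7 + w\right)$
$\left(v{\left(-5,4 \right)} - 120\right)^{2} = \left(\left(-70 - 40 + 7 \left(-5\right) - 20\right) - 120\right)^{2} = \left(\left(-70 - 40 - 35 - 20\right) - 120\right)^{2} = \left(-165 - 120\right)^{2} = \left(-285\right)^{2} = 81225$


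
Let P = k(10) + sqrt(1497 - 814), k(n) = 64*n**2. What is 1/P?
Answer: 6400/40959317 - sqrt(683)/40959317 ≈ 0.00015561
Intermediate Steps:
P = 6400 + sqrt(683) (P = 64*10**2 + sqrt(1497 - 814) = 64*100 + sqrt(683) = 6400 + sqrt(683) ≈ 6426.1)
1/P = 1/(6400 + sqrt(683))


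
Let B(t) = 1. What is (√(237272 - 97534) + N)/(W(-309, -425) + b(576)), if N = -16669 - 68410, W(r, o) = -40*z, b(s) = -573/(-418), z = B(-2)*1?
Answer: 35563022/16147 - 418*√139738/16147 ≈ 2192.8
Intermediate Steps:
z = 1 (z = 1*1 = 1)
b(s) = 573/418 (b(s) = -573*(-1/418) = 573/418)
W(r, o) = -40 (W(r, o) = -40*1 = -40)
N = -85079
(√(237272 - 97534) + N)/(W(-309, -425) + b(576)) = (√(237272 - 97534) - 85079)/(-40 + 573/418) = (√139738 - 85079)/(-16147/418) = (-85079 + √139738)*(-418/16147) = 35563022/16147 - 418*√139738/16147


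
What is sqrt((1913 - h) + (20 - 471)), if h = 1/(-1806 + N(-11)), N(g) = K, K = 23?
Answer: sqrt(4647829901)/1783 ≈ 38.236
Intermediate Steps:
N(g) = 23
h = -1/1783 (h = 1/(-1806 + 23) = 1/(-1783) = -1/1783 ≈ -0.00056085)
sqrt((1913 - h) + (20 - 471)) = sqrt((1913 - 1*(-1/1783)) + (20 - 471)) = sqrt((1913 + 1/1783) - 451) = sqrt(3410880/1783 - 451) = sqrt(2606747/1783) = sqrt(4647829901)/1783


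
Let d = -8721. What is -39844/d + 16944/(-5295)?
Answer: 59684/43605 ≈ 1.3687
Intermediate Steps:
-39844/d + 16944/(-5295) = -39844/(-8721) + 16944/(-5295) = -39844*(-1/8721) + 16944*(-1/5295) = 39844/8721 - 16/5 = 59684/43605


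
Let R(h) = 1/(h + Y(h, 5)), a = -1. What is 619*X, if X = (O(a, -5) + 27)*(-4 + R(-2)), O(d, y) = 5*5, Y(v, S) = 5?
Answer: -354068/3 ≈ -1.1802e+5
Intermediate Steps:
O(d, y) = 25
R(h) = 1/(5 + h) (R(h) = 1/(h + 5) = 1/(5 + h))
X = -572/3 (X = (25 + 27)*(-4 + 1/(5 - 2)) = 52*(-4 + 1/3) = 52*(-4 + ⅓) = 52*(-11/3) = -572/3 ≈ -190.67)
619*X = 619*(-572/3) = -354068/3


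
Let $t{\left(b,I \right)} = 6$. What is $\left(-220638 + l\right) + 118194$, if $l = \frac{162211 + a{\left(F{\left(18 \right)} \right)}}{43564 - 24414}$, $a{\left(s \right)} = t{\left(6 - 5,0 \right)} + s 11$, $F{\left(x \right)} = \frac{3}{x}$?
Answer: $- \frac{11769842287}{114900} \approx -1.0244 \cdot 10^{5}$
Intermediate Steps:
$a{\left(s \right)} = 6 + 11 s$ ($a{\left(s \right)} = 6 + s 11 = 6 + 11 s$)
$l = \frac{973313}{114900}$ ($l = \frac{162211 + \left(6 + 11 \cdot \frac{3}{18}\right)}{43564 - 24414} = \frac{162211 + \left(6 + 11 \cdot 3 \cdot \frac{1}{18}\right)}{19150} = \left(162211 + \left(6 + 11 \cdot \frac{1}{6}\right)\right) \frac{1}{19150} = \left(162211 + \left(6 + \frac{11}{6}\right)\right) \frac{1}{19150} = \left(162211 + \frac{47}{6}\right) \frac{1}{19150} = \frac{973313}{6} \cdot \frac{1}{19150} = \frac{973313}{114900} \approx 8.471$)
$\left(-220638 + l\right) + 118194 = \left(-220638 + \frac{973313}{114900}\right) + 118194 = - \frac{25350332887}{114900} + 118194 = - \frac{11769842287}{114900}$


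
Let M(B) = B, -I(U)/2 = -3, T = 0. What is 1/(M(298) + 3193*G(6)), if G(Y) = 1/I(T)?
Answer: 6/4981 ≈ 0.0012046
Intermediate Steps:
I(U) = 6 (I(U) = -2*(-3) = 6)
G(Y) = ⅙ (G(Y) = 1/6 = ⅙)
1/(M(298) + 3193*G(6)) = 1/(298 + 3193*(⅙)) = 1/(298 + 3193/6) = 1/(4981/6) = 6/4981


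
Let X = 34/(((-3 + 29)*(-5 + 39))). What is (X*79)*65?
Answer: 395/2 ≈ 197.50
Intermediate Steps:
X = 1/26 (X = 34/((26*34)) = 34/884 = 34*(1/884) = 1/26 ≈ 0.038462)
(X*79)*65 = ((1/26)*79)*65 = (79/26)*65 = 395/2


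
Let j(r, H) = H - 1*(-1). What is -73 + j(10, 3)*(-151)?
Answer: -677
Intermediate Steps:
j(r, H) = 1 + H (j(r, H) = H + 1 = 1 + H)
-73 + j(10, 3)*(-151) = -73 + (1 + 3)*(-151) = -73 + 4*(-151) = -73 - 604 = -677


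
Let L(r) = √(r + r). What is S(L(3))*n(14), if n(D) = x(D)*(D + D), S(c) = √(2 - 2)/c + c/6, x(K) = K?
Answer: 196*√6/3 ≈ 160.03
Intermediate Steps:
L(r) = √2*√r (L(r) = √(2*r) = √2*√r)
S(c) = c/6 (S(c) = √0/c + c*(⅙) = 0/c + c/6 = 0 + c/6 = c/6)
n(D) = 2*D² (n(D) = D*(D + D) = D*(2*D) = 2*D²)
S(L(3))*n(14) = ((√2*√3)/6)*(2*14²) = (√6/6)*(2*196) = (√6/6)*392 = 196*√6/3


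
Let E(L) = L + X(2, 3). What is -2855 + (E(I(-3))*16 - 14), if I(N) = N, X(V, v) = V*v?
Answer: -2821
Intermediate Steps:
E(L) = 6 + L (E(L) = L + 2*3 = L + 6 = 6 + L)
-2855 + (E(I(-3))*16 - 14) = -2855 + ((6 - 3)*16 - 14) = -2855 + (3*16 - 14) = -2855 + (48 - 14) = -2855 + 34 = -2821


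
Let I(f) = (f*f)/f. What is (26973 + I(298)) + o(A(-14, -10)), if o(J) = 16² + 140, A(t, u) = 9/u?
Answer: 27667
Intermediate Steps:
I(f) = f (I(f) = f²/f = f)
o(J) = 396 (o(J) = 256 + 140 = 396)
(26973 + I(298)) + o(A(-14, -10)) = (26973 + 298) + 396 = 27271 + 396 = 27667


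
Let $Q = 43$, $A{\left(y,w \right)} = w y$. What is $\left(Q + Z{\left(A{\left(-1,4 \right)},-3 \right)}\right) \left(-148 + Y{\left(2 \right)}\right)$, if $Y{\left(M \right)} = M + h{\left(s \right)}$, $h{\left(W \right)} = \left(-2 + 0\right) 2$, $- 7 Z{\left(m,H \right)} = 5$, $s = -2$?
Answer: $- \frac{44400}{7} \approx -6342.9$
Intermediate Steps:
$Z{\left(m,H \right)} = - \frac{5}{7}$ ($Z{\left(m,H \right)} = \left(- \frac{1}{7}\right) 5 = - \frac{5}{7}$)
$h{\left(W \right)} = -4$ ($h{\left(W \right)} = \left(-2\right) 2 = -4$)
$Y{\left(M \right)} = -4 + M$ ($Y{\left(M \right)} = M - 4 = -4 + M$)
$\left(Q + Z{\left(A{\left(-1,4 \right)},-3 \right)}\right) \left(-148 + Y{\left(2 \right)}\right) = \left(43 - \frac{5}{7}\right) \left(-148 + \left(-4 + 2\right)\right) = \frac{296 \left(-148 - 2\right)}{7} = \frac{296}{7} \left(-150\right) = - \frac{44400}{7}$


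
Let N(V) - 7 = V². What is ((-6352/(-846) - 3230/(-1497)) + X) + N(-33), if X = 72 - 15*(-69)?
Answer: 467042885/211077 ≈ 2212.7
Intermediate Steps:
X = 1107 (X = 72 + 1035 = 1107)
N(V) = 7 + V²
((-6352/(-846) - 3230/(-1497)) + X) + N(-33) = ((-6352/(-846) - 3230/(-1497)) + 1107) + (7 + (-33)²) = ((-6352*(-1/846) - 3230*(-1/1497)) + 1107) + (7 + 1089) = ((3176/423 + 3230/1497) + 1107) + 1096 = (2040254/211077 + 1107) + 1096 = 235702493/211077 + 1096 = 467042885/211077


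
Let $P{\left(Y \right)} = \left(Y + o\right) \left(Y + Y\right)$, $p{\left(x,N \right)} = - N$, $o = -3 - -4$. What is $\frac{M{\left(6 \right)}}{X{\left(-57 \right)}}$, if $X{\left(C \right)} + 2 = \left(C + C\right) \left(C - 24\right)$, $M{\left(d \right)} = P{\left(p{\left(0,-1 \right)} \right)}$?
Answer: $\frac{1}{2308} \approx 0.00043328$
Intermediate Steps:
$o = 1$ ($o = -3 + 4 = 1$)
$P{\left(Y \right)} = 2 Y \left(1 + Y\right)$ ($P{\left(Y \right)} = \left(Y + 1\right) \left(Y + Y\right) = \left(1 + Y\right) 2 Y = 2 Y \left(1 + Y\right)$)
$M{\left(d \right)} = 4$ ($M{\left(d \right)} = 2 \left(\left(-1\right) \left(-1\right)\right) \left(1 - -1\right) = 2 \cdot 1 \left(1 + 1\right) = 2 \cdot 1 \cdot 2 = 4$)
$X{\left(C \right)} = -2 + 2 C \left(-24 + C\right)$ ($X{\left(C \right)} = -2 + \left(C + C\right) \left(C - 24\right) = -2 + 2 C \left(-24 + C\right)$)
$\frac{M{\left(6 \right)}}{X{\left(-57 \right)}} = \frac{4}{-2 - -2736 + 2 \left(-57\right)^{2}} = \frac{4}{-2 + 2736 + 2 \cdot 3249} = \frac{4}{-2 + 2736 + 6498} = \frac{4}{9232} = 4 \cdot \frac{1}{9232} = \frac{1}{2308}$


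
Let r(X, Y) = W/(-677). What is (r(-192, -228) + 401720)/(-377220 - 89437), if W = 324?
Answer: -271964116/315926789 ≈ -0.86085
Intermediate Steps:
r(X, Y) = -324/677 (r(X, Y) = 324/(-677) = 324*(-1/677) = -324/677)
(r(-192, -228) + 401720)/(-377220 - 89437) = (-324/677 + 401720)/(-377220 - 89437) = (271964116/677)/(-466657) = (271964116/677)*(-1/466657) = -271964116/315926789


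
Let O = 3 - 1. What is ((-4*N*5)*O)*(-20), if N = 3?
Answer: 2400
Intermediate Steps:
O = 2
((-4*N*5)*O)*(-20) = ((-4*3*5)*2)*(-20) = (-12*5*2)*(-20) = -60*2*(-20) = -120*(-20) = 2400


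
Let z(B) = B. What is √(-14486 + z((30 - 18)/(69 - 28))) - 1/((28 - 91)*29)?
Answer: 1/1827 + I*√24350474/41 ≈ 0.00054735 + 120.36*I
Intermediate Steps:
√(-14486 + z((30 - 18)/(69 - 28))) - 1/((28 - 91)*29) = √(-14486 + (30 - 18)/(69 - 28)) - 1/((28 - 91)*29) = √(-14486 + 12/41) - 1/((-63*29)) = √(-14486 + 12*(1/41)) - 1/(-1827) = √(-14486 + 12/41) - 1*(-1/1827) = √(-593914/41) + 1/1827 = I*√24350474/41 + 1/1827 = 1/1827 + I*√24350474/41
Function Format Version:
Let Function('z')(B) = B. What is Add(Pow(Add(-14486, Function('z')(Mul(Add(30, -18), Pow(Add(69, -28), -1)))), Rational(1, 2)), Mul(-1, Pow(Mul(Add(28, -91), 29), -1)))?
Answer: Add(Rational(1, 1827), Mul(Rational(1, 41), I, Pow(24350474, Rational(1, 2)))) ≈ Add(0.00054735, Mul(120.36, I))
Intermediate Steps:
Add(Pow(Add(-14486, Function('z')(Mul(Add(30, -18), Pow(Add(69, -28), -1)))), Rational(1, 2)), Mul(-1, Pow(Mul(Add(28, -91), 29), -1))) = Add(Pow(Add(-14486, Mul(Add(30, -18), Pow(Add(69, -28), -1))), Rational(1, 2)), Mul(-1, Pow(Mul(Add(28, -91), 29), -1))) = Add(Pow(Add(-14486, Mul(12, Pow(41, -1))), Rational(1, 2)), Mul(-1, Pow(Mul(-63, 29), -1))) = Add(Pow(Add(-14486, Mul(12, Rational(1, 41))), Rational(1, 2)), Mul(-1, Pow(-1827, -1))) = Add(Pow(Add(-14486, Rational(12, 41)), Rational(1, 2)), Mul(-1, Rational(-1, 1827))) = Add(Pow(Rational(-593914, 41), Rational(1, 2)), Rational(1, 1827)) = Add(Mul(Rational(1, 41), I, Pow(24350474, Rational(1, 2))), Rational(1, 1827)) = Add(Rational(1, 1827), Mul(Rational(1, 41), I, Pow(24350474, Rational(1, 2))))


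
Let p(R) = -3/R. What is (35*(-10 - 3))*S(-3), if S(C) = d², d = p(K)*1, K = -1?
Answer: -4095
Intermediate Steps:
d = 3 (d = -3/(-1)*1 = -3*(-1)*1 = 3*1 = 3)
S(C) = 9 (S(C) = 3² = 9)
(35*(-10 - 3))*S(-3) = (35*(-10 - 3))*9 = (35*(-13))*9 = -455*9 = -4095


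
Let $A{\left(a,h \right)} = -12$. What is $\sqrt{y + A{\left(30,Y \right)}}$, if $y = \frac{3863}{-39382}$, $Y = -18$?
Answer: $\frac{i \sqrt{18763435754}}{39382} \approx 3.4782 i$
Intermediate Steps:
$y = - \frac{3863}{39382}$ ($y = 3863 \left(- \frac{1}{39382}\right) = - \frac{3863}{39382} \approx -0.098091$)
$\sqrt{y + A{\left(30,Y \right)}} = \sqrt{- \frac{3863}{39382} - 12} = \sqrt{- \frac{476447}{39382}} = \frac{i \sqrt{18763435754}}{39382}$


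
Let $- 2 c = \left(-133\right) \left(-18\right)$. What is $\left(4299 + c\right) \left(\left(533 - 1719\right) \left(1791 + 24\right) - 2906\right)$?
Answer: $-6686348592$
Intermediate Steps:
$c = -1197$ ($c = - \frac{\left(-133\right) \left(-18\right)}{2} = \left(- \frac{1}{2}\right) 2394 = -1197$)
$\left(4299 + c\right) \left(\left(533 - 1719\right) \left(1791 + 24\right) - 2906\right) = \left(4299 - 1197\right) \left(\left(533 - 1719\right) \left(1791 + 24\right) - 2906\right) = 3102 \left(\left(-1186\right) 1815 - 2906\right) = 3102 \left(-2152590 - 2906\right) = 3102 \left(-2155496\right) = -6686348592$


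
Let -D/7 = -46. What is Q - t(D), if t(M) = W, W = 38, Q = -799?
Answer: -837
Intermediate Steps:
D = 322 (D = -7*(-46) = 322)
t(M) = 38
Q - t(D) = -799 - 1*38 = -799 - 38 = -837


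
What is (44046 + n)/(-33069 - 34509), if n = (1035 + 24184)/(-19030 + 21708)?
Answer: -117980407/180973884 ≈ -0.65192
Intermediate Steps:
n = 25219/2678 ≈ 9.4171
(44046 + n)/(-33069 - 34509) = (44046 + 25219/2678)/(-33069 - 34509) = (117980407/2678)/(-67578) = (117980407/2678)*(-1/67578) = -117980407/180973884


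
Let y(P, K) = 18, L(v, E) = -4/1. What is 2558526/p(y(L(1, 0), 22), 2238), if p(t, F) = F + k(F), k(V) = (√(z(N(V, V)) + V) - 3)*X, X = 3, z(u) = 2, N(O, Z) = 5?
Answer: 633661606/549809 - 6822736*√35/549809 ≈ 1079.1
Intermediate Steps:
L(v, E) = -4 (L(v, E) = -4*1 = -4)
k(V) = -9 + 3*√(2 + V) (k(V) = (√(2 + V) - 3)*3 = (-3 + √(2 + V))*3 = -9 + 3*√(2 + V))
p(t, F) = -9 + F + 3*√(2 + F) (p(t, F) = F + (-9 + 3*√(2 + F)) = -9 + F + 3*√(2 + F))
2558526/p(y(L(1, 0), 22), 2238) = 2558526/(-9 + 2238 + 3*√(2 + 2238)) = 2558526/(-9 + 2238 + 3*√2240) = 2558526/(-9 + 2238 + 3*(8*√35)) = 2558526/(-9 + 2238 + 24*√35) = 2558526/(2229 + 24*√35)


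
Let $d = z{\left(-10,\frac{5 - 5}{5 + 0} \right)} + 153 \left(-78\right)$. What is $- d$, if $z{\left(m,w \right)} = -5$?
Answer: $11939$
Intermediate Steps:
$d = -11939$ ($d = -5 + 153 \left(-78\right) = -5 - 11934 = -11939$)
$- d = \left(-1\right) \left(-11939\right) = 11939$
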